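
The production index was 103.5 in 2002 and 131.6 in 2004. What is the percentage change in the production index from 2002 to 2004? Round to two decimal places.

Change = (131.6 − 103.5) / 103.5 × 100
       = 28.1 / 103.5 × 100 = 27.1498%

27.15%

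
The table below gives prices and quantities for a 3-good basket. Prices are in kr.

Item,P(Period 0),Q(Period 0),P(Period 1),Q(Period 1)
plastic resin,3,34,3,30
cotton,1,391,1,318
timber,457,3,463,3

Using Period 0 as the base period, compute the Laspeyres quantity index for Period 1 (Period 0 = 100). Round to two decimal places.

Laspeyres quantity index uses base-period prices as weights.
ΣP(Period 0)·Q(Period 1) = 3×30 + 1×318 + 457×3 = 90 + 318 + 1371 = 1779
ΣP(Period 0)·Q(Period 0) = 3×34 + 1×391 + 457×3 = 102 + 391 + 1371 = 1864
Index = 1779 / 1864 × 100 = 95.4399

95.44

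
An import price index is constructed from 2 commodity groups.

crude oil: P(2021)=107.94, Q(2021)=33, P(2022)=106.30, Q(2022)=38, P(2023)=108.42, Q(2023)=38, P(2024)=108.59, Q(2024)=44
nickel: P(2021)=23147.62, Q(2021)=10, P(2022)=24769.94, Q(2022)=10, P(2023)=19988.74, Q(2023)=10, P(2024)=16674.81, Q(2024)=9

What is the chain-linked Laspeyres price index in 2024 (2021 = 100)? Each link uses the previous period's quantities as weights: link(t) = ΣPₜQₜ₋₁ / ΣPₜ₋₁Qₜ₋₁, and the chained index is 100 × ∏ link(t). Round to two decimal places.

72.55

Link 2021→2022:
ΣP(2022)Q(2021) = 106.30×33 + 24769.94×10 = 3507.9 + 247699.4 = 251207.3
ΣP(2021)Q(2021) = 107.94×33 + 23147.62×10 = 3562.02 + 231476.2 = 235038.22
link = 251207.3/235038.22 = 1.068793
Link 2022→2023:
ΣP(2023)Q(2022) = 108.42×38 + 19988.74×10 = 4119.96 + 199887.4 = 204007.36
ΣP(2022)Q(2022) = 106.30×38 + 24769.94×10 = 4039.4 + 247699.4 = 251738.8
link = 204007.36/251738.8 = 0.810393
Link 2023→2024:
ΣP(2024)Q(2023) = 108.59×38 + 16674.81×10 = 4126.42 + 166748.1 = 170874.52
ΣP(2023)Q(2023) = 108.42×38 + 19988.74×10 = 4119.96 + 199887.4 = 204007.36
link = 170874.52/204007.36 = 0.837590
Chained index = 100 × 1.068793 × 0.810393 × 0.837590 = 72.5472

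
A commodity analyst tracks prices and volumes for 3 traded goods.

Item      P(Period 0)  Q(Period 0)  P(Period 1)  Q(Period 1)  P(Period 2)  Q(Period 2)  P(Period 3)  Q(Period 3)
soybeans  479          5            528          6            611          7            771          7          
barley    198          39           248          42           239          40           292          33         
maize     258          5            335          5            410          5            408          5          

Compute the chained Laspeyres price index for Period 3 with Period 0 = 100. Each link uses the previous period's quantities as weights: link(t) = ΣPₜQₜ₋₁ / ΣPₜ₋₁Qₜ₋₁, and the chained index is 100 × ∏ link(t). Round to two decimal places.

152.33

Link Period 0→Period 1:
ΣP(Period 1)Q(Period 0) = 528×5 + 248×39 + 335×5 = 2640 + 9672 + 1675 = 13987
ΣP(Period 0)Q(Period 0) = 479×5 + 198×39 + 258×5 = 2395 + 7722 + 1290 = 11407
link = 13987/11407 = 1.226177
Link Period 1→Period 2:
ΣP(Period 2)Q(Period 1) = 611×6 + 239×42 + 410×5 = 3666 + 10038 + 2050 = 15754
ΣP(Period 1)Q(Period 1) = 528×6 + 248×42 + 335×5 = 3168 + 10416 + 1675 = 15259
link = 15754/15259 = 1.032440
Link Period 2→Period 3:
ΣP(Period 3)Q(Period 2) = 771×7 + 292×40 + 408×5 = 5397 + 11680 + 2040 = 19117
ΣP(Period 2)Q(Period 2) = 611×7 + 239×40 + 410×5 = 4277 + 9560 + 2050 = 15887
link = 19117/15887 = 1.203311
Chained index = 100 × 1.226177 × 1.032440 × 1.203311 = 152.3336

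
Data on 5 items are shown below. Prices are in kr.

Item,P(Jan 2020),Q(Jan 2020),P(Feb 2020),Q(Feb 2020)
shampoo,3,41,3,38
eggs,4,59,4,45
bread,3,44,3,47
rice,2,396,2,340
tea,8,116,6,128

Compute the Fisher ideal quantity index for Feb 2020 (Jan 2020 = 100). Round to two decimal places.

Laspeyres component (base-period weights):
ΣP(Jan 2020)Q(Feb 2020) = 3×38 + 4×45 + 3×47 + 2×340 + 8×128 = 114 + 180 + 141 + 680 + 1024 = 2139
ΣP(Jan 2020)Q(Jan 2020) = 3×41 + 4×59 + 3×44 + 2×396 + 8×116 = 123 + 236 + 132 + 792 + 928 = 2211
L = 2139 / 2211 × 100 = 96.7436
Paasche component (current-period weights):
ΣP(Feb 2020)Q(Feb 2020) = 3×38 + 4×45 + 3×47 + 2×340 + 6×128 = 114 + 180 + 141 + 680 + 768 = 1883
ΣP(Feb 2020)Q(Jan 2020) = 3×41 + 4×59 + 3×44 + 2×396 + 6×116 = 123 + 236 + 132 + 792 + 696 = 1979
P = 1883 / 1979 × 100 = 95.1491
Fisher = √(L × P) = √(96.7436 × 95.1491) = 95.9430

95.94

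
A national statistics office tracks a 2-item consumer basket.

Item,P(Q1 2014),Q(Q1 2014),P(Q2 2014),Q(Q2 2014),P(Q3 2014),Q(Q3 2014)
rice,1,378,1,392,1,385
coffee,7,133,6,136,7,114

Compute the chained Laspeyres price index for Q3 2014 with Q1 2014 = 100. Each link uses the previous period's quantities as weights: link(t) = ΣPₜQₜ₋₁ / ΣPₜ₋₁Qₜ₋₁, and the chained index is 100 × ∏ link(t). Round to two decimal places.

99.95

Link Q1 2014→Q2 2014:
ΣP(Q2 2014)Q(Q1 2014) = 1×378 + 6×133 = 378 + 798 = 1176
ΣP(Q1 2014)Q(Q1 2014) = 1×378 + 7×133 = 378 + 931 = 1309
link = 1176/1309 = 0.898396
Link Q2 2014→Q3 2014:
ΣP(Q3 2014)Q(Q2 2014) = 1×392 + 7×136 = 392 + 952 = 1344
ΣP(Q2 2014)Q(Q2 2014) = 1×392 + 6×136 = 392 + 816 = 1208
link = 1344/1208 = 1.112583
Chained index = 100 × 0.898396 × 1.112583 = 99.9540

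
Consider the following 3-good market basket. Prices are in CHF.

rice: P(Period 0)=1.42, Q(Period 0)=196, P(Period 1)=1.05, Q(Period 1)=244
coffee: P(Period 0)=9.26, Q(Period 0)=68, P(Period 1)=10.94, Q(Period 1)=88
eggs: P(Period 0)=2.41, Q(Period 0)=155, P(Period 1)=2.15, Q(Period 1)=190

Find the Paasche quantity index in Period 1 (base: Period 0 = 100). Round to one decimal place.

126.8

Paasche quantity index uses current-period prices as weights.
ΣP(Period 1)·Q(Period 1) = 1.05×244 + 10.94×88 + 2.15×190 = 256.2 + 962.72 + 408.5 = 1627.42
ΣP(Period 1)·Q(Period 0) = 1.05×196 + 10.94×68 + 2.15×155 = 205.8 + 743.92 + 333.25 = 1282.97
Index = 1627.42 / 1282.97 × 100 = 126.8479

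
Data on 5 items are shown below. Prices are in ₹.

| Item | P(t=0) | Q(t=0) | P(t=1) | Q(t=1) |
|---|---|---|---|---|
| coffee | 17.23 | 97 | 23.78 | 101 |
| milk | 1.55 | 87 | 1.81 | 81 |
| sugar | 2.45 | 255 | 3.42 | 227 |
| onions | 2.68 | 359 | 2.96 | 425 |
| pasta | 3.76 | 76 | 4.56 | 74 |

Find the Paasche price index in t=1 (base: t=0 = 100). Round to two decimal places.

128.16

Paasche price index uses current-period quantities as weights.
ΣP(t=1)·Q(t=1) = 23.78×101 + 1.81×81 + 3.42×227 + 2.96×425 + 4.56×74 = 2401.78 + 146.61 + 776.34 + 1258 + 337.44 = 4920.17
ΣP(t=0)·Q(t=1) = 17.23×101 + 1.55×81 + 2.45×227 + 2.68×425 + 3.76×74 = 1740.23 + 125.55 + 556.15 + 1139 + 278.24 = 3839.17
Index = 4920.17 / 3839.17 × 100 = 128.1571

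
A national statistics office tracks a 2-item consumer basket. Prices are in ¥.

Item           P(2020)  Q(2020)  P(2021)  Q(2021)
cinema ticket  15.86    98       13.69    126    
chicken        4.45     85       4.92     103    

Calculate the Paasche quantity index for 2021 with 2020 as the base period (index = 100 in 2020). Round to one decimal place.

Paasche quantity index uses current-period prices as weights.
ΣP(2021)·Q(2021) = 13.69×126 + 4.92×103 = 1724.94 + 506.76 = 2231.7
ΣP(2021)·Q(2020) = 13.69×98 + 4.92×85 = 1341.62 + 418.2 = 1759.82
Index = 2231.7 / 1759.82 × 100 = 126.8141

126.8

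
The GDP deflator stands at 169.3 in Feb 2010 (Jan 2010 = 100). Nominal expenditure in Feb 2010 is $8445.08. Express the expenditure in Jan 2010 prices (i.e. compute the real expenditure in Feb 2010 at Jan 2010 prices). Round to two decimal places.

4988.23

Real = Nominal ÷ (Index/100) = 8445.08 ÷ (169.3/100)
     = 8445.08 ÷ 1.693 = 4988.2339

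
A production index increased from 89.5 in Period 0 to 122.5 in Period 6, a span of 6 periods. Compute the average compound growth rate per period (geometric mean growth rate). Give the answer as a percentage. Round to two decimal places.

5.37%

Growth factor = (122.5/89.5)^(1/6) = (1.368715)^(1/6) = 1.053705
Growth rate = 1.053705 − 1 = 0.053705 = 5.3705%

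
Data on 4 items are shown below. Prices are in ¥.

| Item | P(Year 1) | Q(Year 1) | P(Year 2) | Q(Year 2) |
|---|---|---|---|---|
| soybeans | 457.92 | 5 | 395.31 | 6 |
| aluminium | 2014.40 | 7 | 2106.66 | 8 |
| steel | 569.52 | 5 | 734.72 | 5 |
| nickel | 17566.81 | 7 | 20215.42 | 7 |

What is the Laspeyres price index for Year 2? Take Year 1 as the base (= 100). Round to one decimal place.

113.9

Laspeyres price index uses base-period quantities as weights.
ΣP(Year 2)·Q(Year 1) = 395.31×5 + 2106.66×7 + 734.72×5 + 20215.42×7 = 1976.55 + 14746.62 + 3673.6 + 141507.94 = 161904.71
ΣP(Year 1)·Q(Year 1) = 457.92×5 + 2014.40×7 + 569.52×5 + 17566.81×7 = 2289.6 + 14100.8 + 2847.6 + 122967.67 = 142205.67
Index = 161904.71 / 142205.67 × 100 = 113.8525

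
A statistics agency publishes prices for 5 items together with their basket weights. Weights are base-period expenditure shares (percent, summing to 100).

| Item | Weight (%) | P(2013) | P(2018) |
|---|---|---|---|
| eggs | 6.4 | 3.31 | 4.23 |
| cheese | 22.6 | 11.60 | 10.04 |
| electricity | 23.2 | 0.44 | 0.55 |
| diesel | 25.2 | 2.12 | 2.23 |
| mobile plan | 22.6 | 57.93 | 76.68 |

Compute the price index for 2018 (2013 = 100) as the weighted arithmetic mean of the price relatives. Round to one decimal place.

eggs: 6.4 × (4.23/3.31) = 6.4 × 1.277946 = 8.1789
cheese: 22.6 × (10.04/11.60) = 22.6 × 0.865517 = 19.5607
electricity: 23.2 × (0.55/0.44) = 23.2 × 1.250000 = 29.0000
diesel: 25.2 × (2.23/2.12) = 25.2 × 1.051887 = 26.5075
mobile plan: 22.6 × (76.68/57.93) = 22.6 × 1.323666 = 29.9149
Index = Σ wᵢ·(p₁ᵢ/p₀ᵢ) = 8.1789 + 19.5607 + 29.0000 + 26.5075 + 29.9149 = 113.1620

113.2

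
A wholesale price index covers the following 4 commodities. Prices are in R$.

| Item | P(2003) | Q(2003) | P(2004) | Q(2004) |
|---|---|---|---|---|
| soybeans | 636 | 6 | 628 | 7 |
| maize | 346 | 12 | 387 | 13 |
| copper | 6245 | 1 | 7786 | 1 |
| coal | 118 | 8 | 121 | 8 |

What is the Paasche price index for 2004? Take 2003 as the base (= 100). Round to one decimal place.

112.7

Paasche price index uses current-period quantities as weights.
ΣP(2004)·Q(2004) = 628×7 + 387×13 + 7786×1 + 121×8 = 4396 + 5031 + 7786 + 968 = 18181
ΣP(2003)·Q(2004) = 636×7 + 346×13 + 6245×1 + 118×8 = 4452 + 4498 + 6245 + 944 = 16139
Index = 18181 / 16139 × 100 = 112.6526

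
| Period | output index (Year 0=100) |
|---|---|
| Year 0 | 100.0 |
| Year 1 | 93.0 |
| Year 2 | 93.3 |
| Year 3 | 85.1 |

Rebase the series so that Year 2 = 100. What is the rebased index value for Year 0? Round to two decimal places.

Rebased(Year 0) = 100.0 / 93.3 × 100 = 107.1811

107.18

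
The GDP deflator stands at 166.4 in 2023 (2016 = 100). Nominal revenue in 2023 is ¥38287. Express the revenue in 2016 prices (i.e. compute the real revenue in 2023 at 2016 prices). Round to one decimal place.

Real = Nominal ÷ (Index/100) = 38287 ÷ (166.4/100)
     = 38287 ÷ 1.664 = 23009.0144

23009.0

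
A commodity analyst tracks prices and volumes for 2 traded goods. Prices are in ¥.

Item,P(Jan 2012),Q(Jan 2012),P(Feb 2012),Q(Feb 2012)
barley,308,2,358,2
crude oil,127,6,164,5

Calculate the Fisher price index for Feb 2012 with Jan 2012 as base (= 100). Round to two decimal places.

123.07

Laspeyres component (base-period weights):
ΣP(Feb 2012)Q(Jan 2012) = 358×2 + 164×6 = 716 + 984 = 1700
ΣP(Jan 2012)Q(Jan 2012) = 308×2 + 127×6 = 616 + 762 = 1378
L = 1700 / 1378 × 100 = 123.3672
Paasche component (current-period weights):
ΣP(Feb 2012)Q(Feb 2012) = 358×2 + 164×5 = 716 + 820 = 1536
ΣP(Jan 2012)Q(Feb 2012) = 308×2 + 127×5 = 616 + 635 = 1251
P = 1536 / 1251 × 100 = 122.7818
Fisher = √(L × P) = √(123.3672 × 122.7818) = 123.0741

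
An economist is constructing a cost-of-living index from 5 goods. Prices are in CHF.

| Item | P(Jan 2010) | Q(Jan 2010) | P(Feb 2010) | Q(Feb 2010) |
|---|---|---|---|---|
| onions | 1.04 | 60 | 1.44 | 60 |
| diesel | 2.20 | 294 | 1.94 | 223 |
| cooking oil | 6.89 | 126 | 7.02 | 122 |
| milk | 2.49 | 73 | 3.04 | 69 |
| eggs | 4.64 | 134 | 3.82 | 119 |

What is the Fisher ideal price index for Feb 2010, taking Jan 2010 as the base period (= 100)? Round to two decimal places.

95.94

Laspeyres component (base-period weights):
ΣP(Feb 2010)Q(Jan 2010) = 1.44×60 + 1.94×294 + 7.02×126 + 3.04×73 + 3.82×134 = 86.4 + 570.36 + 884.52 + 221.92 + 511.88 = 2275.08
ΣP(Jan 2010)Q(Jan 2010) = 1.04×60 + 2.20×294 + 6.89×126 + 2.49×73 + 4.64×134 = 62.4 + 646.8 + 868.14 + 181.77 + 621.76 = 2380.87
L = 2275.08 / 2380.87 × 100 = 95.5567
Paasche component (current-period weights):
ΣP(Feb 2010)Q(Feb 2010) = 1.44×60 + 1.94×223 + 7.02×122 + 3.04×69 + 3.82×119 = 86.4 + 432.62 + 856.44 + 209.76 + 454.58 = 2039.8
ΣP(Jan 2010)Q(Feb 2010) = 1.04×60 + 2.20×223 + 6.89×122 + 2.49×69 + 4.64×119 = 62.4 + 490.6 + 840.58 + 171.81 + 552.16 = 2117.55
P = 2039.8 / 2117.55 × 100 = 96.3283
Fisher = √(L × P) = √(95.5567 × 96.3283) = 95.9417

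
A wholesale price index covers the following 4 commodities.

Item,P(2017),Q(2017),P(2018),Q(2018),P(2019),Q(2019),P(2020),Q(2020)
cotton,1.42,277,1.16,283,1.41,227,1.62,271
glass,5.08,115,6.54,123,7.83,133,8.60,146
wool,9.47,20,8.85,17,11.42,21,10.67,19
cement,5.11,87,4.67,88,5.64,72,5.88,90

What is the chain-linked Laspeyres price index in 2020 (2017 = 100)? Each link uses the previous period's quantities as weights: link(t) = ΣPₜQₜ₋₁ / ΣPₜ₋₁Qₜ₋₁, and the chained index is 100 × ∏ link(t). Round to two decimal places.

133.97

Link 2017→2018:
ΣP(2018)Q(2017) = 1.16×277 + 6.54×115 + 8.85×20 + 4.67×87 = 321.32 + 752.1 + 177 + 406.29 = 1656.71
ΣP(2017)Q(2017) = 1.42×277 + 5.08×115 + 9.47×20 + 5.11×87 = 393.34 + 584.2 + 189.4 + 444.57 = 1611.51
link = 1656.71/1611.51 = 1.028048
Link 2018→2019:
ΣP(2019)Q(2018) = 1.41×283 + 7.83×123 + 11.42×17 + 5.64×88 = 399.03 + 963.09 + 194.14 + 496.32 = 2052.58
ΣP(2018)Q(2018) = 1.16×283 + 6.54×123 + 8.85×17 + 4.67×88 = 328.28 + 804.42 + 150.45 + 410.96 = 1694.11
link = 2052.58/1694.11 = 1.211598
Link 2019→2020:
ΣP(2020)Q(2019) = 1.62×227 + 8.60×133 + 10.67×21 + 5.88×72 = 367.74 + 1143.8 + 224.07 + 423.36 = 2158.97
ΣP(2019)Q(2019) = 1.41×227 + 7.83×133 + 11.42×21 + 5.64×72 = 320.07 + 1041.39 + 239.82 + 406.08 = 2007.36
link = 2158.97/2007.36 = 1.075527
Chained index = 100 × 1.028048 × 1.211598 × 1.075527 = 133.9656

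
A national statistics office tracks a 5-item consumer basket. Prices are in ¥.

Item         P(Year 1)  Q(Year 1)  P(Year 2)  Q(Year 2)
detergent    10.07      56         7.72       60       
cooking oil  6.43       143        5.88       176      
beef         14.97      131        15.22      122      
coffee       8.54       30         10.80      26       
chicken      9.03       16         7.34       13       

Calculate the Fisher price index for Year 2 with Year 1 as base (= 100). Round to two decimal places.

Laspeyres component (base-period weights):
ΣP(Year 2)Q(Year 1) = 7.72×56 + 5.88×143 + 15.22×131 + 10.80×30 + 7.34×16 = 432.32 + 840.84 + 1993.82 + 324 + 117.44 = 3708.42
ΣP(Year 1)Q(Year 1) = 10.07×56 + 6.43×143 + 14.97×131 + 8.54×30 + 9.03×16 = 563.92 + 919.49 + 1961.07 + 256.2 + 144.48 = 3845.16
L = 3708.42 / 3845.16 × 100 = 96.4438
Paasche component (current-period weights):
ΣP(Year 2)Q(Year 2) = 7.72×60 + 5.88×176 + 15.22×122 + 10.80×26 + 7.34×13 = 463.2 + 1034.88 + 1856.84 + 280.8 + 95.42 = 3731.14
ΣP(Year 1)Q(Year 2) = 10.07×60 + 6.43×176 + 14.97×122 + 8.54×26 + 9.03×13 = 604.2 + 1131.68 + 1826.34 + 222.04 + 117.39 = 3901.65
P = 3731.14 / 3901.65 × 100 = 95.6298
Fisher = √(L × P) = √(96.4438 × 95.6298) = 96.0360

96.04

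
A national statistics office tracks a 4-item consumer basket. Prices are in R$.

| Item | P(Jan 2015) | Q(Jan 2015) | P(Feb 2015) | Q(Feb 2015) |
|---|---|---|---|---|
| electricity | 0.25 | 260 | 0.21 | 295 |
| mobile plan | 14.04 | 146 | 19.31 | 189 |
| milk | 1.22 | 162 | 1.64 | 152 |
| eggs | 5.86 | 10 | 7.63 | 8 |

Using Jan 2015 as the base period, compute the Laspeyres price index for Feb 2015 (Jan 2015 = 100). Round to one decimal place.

135.6

Laspeyres price index uses base-period quantities as weights.
ΣP(Feb 2015)·Q(Jan 2015) = 0.21×260 + 19.31×146 + 1.64×162 + 7.63×10 = 54.6 + 2819.26 + 265.68 + 76.3 = 3215.84
ΣP(Jan 2015)·Q(Jan 2015) = 0.25×260 + 14.04×146 + 1.22×162 + 5.86×10 = 65 + 2049.84 + 197.64 + 58.6 = 2371.08
Index = 3215.84 / 2371.08 × 100 = 135.6276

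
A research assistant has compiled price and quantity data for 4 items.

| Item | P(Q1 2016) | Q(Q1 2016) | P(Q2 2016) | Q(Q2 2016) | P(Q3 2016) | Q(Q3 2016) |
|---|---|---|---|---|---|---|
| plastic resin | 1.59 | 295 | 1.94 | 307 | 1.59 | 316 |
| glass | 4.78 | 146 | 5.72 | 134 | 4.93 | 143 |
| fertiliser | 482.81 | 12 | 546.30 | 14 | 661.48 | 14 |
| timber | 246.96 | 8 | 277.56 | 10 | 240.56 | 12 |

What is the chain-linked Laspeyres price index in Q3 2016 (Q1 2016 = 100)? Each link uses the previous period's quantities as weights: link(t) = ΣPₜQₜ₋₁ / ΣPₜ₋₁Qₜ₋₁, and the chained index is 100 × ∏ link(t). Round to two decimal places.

Link Q1 2016→Q2 2016:
ΣP(Q2 2016)Q(Q1 2016) = 1.94×295 + 5.72×146 + 546.30×12 + 277.56×8 = 572.3 + 835.12 + 6555.6 + 2220.48 = 10183.5
ΣP(Q1 2016)Q(Q1 2016) = 1.59×295 + 4.78×146 + 482.81×12 + 246.96×8 = 469.05 + 697.88 + 5793.72 + 1975.68 = 8936.33
link = 10183.5/8936.33 = 1.139562
Link Q2 2016→Q3 2016:
ΣP(Q3 2016)Q(Q2 2016) = 1.59×307 + 4.93×134 + 661.48×14 + 240.56×10 = 488.13 + 660.62 + 9260.72 + 2405.6 = 12815.07
ΣP(Q2 2016)Q(Q2 2016) = 1.94×307 + 5.72×134 + 546.30×14 + 277.56×10 = 595.58 + 766.48 + 7648.2 + 2775.6 = 11785.86
link = 12815.07/11785.86 = 1.087326
Chained index = 100 × 1.139562 × 1.087326 = 123.9075

123.91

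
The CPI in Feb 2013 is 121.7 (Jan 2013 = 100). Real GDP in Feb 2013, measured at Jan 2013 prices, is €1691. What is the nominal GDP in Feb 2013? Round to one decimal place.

2057.9

Nominal = Real × (Index/100) = 1691 × (121.7/100)
        = 1691 × 1.217 = 2057.9470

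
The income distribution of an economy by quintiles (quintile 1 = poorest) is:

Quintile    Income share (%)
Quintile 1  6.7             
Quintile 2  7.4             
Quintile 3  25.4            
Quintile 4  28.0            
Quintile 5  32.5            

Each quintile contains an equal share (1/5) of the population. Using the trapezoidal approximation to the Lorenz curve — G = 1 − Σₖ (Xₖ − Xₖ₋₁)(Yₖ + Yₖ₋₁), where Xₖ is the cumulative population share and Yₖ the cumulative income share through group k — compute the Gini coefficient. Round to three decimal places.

Cumulative income shares Yₖ: 0.0670, 0.1410, 0.3950, 0.6750, 1.0000
Σ (Xₖ−Xₖ₋₁)(Yₖ+Yₖ₋₁) = (1/5)(0.0670+0.0000) + (1/5)(0.1410+0.0670) + (1/5)(0.3950+0.1410) + (1/5)(0.6750+0.3950) + (1/5)(1.0000+0.6750)
  = 0.0134 + 0.0416 + 0.1072 + 0.2140 + 0.3350 = 0.7112
G = 1 − 0.7112 = 0.2888

0.289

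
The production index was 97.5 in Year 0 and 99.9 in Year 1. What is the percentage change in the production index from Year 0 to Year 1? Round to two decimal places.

2.46%

Change = (99.9 − 97.5) / 97.5 × 100
       = 2.4 / 97.5 × 100 = 2.4615%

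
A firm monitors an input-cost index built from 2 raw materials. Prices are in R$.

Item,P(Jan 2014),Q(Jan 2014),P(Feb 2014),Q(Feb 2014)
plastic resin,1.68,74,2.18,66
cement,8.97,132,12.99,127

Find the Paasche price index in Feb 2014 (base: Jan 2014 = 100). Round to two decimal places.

143.48

Paasche price index uses current-period quantities as weights.
ΣP(Feb 2014)·Q(Feb 2014) = 2.18×66 + 12.99×127 = 143.88 + 1649.73 = 1793.61
ΣP(Jan 2014)·Q(Feb 2014) = 1.68×66 + 8.97×127 = 110.88 + 1139.19 = 1250.07
Index = 1793.61 / 1250.07 × 100 = 143.4808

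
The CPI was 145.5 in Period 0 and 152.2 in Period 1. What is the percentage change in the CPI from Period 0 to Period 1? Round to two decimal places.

Change = (152.2 − 145.5) / 145.5 × 100
       = 6.7 / 145.5 × 100 = 4.6048%

4.60%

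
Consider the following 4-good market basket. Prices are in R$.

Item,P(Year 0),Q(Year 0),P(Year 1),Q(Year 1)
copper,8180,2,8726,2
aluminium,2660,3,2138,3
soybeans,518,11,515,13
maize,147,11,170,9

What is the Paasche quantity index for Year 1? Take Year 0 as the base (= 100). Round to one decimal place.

102.2

Paasche quantity index uses current-period prices as weights.
ΣP(Year 1)·Q(Year 1) = 8726×2 + 2138×3 + 515×13 + 170×9 = 17452 + 6414 + 6695 + 1530 = 32091
ΣP(Year 1)·Q(Year 0) = 8726×2 + 2138×3 + 515×11 + 170×11 = 17452 + 6414 + 5665 + 1870 = 31401
Index = 32091 / 31401 × 100 = 102.1974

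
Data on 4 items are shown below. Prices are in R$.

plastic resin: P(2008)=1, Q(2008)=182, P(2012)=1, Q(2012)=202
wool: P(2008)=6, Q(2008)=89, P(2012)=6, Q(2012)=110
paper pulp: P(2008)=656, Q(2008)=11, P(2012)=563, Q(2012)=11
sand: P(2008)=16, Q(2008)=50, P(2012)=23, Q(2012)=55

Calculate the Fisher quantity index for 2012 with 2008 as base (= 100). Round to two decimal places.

Laspeyres component (base-period weights):
ΣP(2008)Q(2012) = 1×202 + 6×110 + 656×11 + 16×55 = 202 + 660 + 7216 + 880 = 8958
ΣP(2008)Q(2008) = 1×182 + 6×89 + 656×11 + 16×50 = 182 + 534 + 7216 + 800 = 8732
L = 8958 / 8732 × 100 = 102.5882
Paasche component (current-period weights):
ΣP(2012)Q(2012) = 1×202 + 6×110 + 563×11 + 23×55 = 202 + 660 + 6193 + 1265 = 8320
ΣP(2012)Q(2008) = 1×182 + 6×89 + 563×11 + 23×50 = 182 + 534 + 6193 + 1150 = 8059
P = 8320 / 8059 × 100 = 103.2386
Fisher = √(L × P) = √(102.5882 × 103.2386) = 102.9129

102.91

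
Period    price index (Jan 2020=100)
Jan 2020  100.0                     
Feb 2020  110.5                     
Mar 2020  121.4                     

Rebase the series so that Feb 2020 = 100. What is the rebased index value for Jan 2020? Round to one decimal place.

90.5

Rebased(Jan 2020) = 100.0 / 110.5 × 100 = 90.4977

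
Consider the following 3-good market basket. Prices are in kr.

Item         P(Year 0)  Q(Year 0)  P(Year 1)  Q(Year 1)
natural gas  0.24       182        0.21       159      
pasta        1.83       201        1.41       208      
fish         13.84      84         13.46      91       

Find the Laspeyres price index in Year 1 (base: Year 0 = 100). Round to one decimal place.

92.3

Laspeyres price index uses base-period quantities as weights.
ΣP(Year 1)·Q(Year 0) = 0.21×182 + 1.41×201 + 13.46×84 = 38.22 + 283.41 + 1130.64 = 1452.27
ΣP(Year 0)·Q(Year 0) = 0.24×182 + 1.83×201 + 13.84×84 = 43.68 + 367.83 + 1162.56 = 1574.07
Index = 1452.27 / 1574.07 × 100 = 92.2621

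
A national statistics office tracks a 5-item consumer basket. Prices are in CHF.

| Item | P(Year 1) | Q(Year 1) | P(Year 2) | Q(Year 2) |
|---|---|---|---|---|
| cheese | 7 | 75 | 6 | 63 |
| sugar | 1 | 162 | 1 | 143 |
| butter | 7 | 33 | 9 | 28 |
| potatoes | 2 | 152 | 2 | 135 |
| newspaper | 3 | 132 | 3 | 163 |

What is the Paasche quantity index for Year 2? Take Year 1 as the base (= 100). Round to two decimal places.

95.21

Paasche quantity index uses current-period prices as weights.
ΣP(Year 2)·Q(Year 2) = 6×63 + 1×143 + 9×28 + 2×135 + 3×163 = 378 + 143 + 252 + 270 + 489 = 1532
ΣP(Year 2)·Q(Year 1) = 6×75 + 1×162 + 9×33 + 2×152 + 3×132 = 450 + 162 + 297 + 304 + 396 = 1609
Index = 1532 / 1609 × 100 = 95.2144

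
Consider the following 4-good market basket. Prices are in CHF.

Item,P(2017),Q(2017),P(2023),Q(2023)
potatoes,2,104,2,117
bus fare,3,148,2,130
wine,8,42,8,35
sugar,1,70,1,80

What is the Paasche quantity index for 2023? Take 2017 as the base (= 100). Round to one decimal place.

Paasche quantity index uses current-period prices as weights.
ΣP(2023)·Q(2023) = 2×117 + 2×130 + 8×35 + 1×80 = 234 + 260 + 280 + 80 = 854
ΣP(2023)·Q(2017) = 2×104 + 2×148 + 8×42 + 1×70 = 208 + 296 + 336 + 70 = 910
Index = 854 / 910 × 100 = 93.8462

93.8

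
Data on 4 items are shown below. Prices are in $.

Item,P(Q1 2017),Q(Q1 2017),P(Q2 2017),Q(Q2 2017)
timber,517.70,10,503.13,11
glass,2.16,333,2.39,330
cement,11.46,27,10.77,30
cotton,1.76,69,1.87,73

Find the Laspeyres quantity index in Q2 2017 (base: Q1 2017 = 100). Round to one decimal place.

108.7

Laspeyres quantity index uses base-period prices as weights.
ΣP(Q1 2017)·Q(Q2 2017) = 517.70×11 + 2.16×330 + 11.46×30 + 1.76×73 = 5694.7 + 712.8 + 343.8 + 128.48 = 6879.78
ΣP(Q1 2017)·Q(Q1 2017) = 517.70×10 + 2.16×333 + 11.46×27 + 1.76×69 = 5177 + 719.28 + 309.42 + 121.44 = 6327.14
Index = 6879.78 / 6327.14 × 100 = 108.7344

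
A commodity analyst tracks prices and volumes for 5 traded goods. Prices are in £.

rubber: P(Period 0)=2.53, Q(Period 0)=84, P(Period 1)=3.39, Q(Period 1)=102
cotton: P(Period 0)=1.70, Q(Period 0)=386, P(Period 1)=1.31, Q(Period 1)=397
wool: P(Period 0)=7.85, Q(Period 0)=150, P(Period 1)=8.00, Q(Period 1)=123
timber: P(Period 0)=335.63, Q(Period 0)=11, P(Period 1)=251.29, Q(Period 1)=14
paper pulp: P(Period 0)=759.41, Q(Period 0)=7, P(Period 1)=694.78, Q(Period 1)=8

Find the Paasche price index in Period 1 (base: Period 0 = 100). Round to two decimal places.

86.22

Paasche price index uses current-period quantities as weights.
ΣP(Period 1)·Q(Period 1) = 3.39×102 + 1.31×397 + 8.00×123 + 251.29×14 + 694.78×8 = 345.78 + 520.07 + 984 + 3518.06 + 5558.24 = 10926.15
ΣP(Period 0)·Q(Period 1) = 2.53×102 + 1.70×397 + 7.85×123 + 335.63×14 + 759.41×8 = 258.06 + 674.9 + 965.55 + 4698.82 + 6075.28 = 12672.61
Index = 10926.15 / 12672.61 × 100 = 86.2186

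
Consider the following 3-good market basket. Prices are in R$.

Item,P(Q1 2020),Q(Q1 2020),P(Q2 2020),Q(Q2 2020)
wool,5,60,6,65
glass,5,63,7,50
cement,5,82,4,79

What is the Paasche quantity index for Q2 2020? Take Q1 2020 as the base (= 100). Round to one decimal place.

Paasche quantity index uses current-period prices as weights.
ΣP(Q2 2020)·Q(Q2 2020) = 6×65 + 7×50 + 4×79 = 390 + 350 + 316 = 1056
ΣP(Q2 2020)·Q(Q1 2020) = 6×60 + 7×63 + 4×82 = 360 + 441 + 328 = 1129
Index = 1056 / 1129 × 100 = 93.5341

93.5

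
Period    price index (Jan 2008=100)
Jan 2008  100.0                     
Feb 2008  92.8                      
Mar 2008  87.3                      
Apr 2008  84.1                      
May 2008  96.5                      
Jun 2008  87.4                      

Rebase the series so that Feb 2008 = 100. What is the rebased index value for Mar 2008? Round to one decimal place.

Rebased(Mar 2008) = 87.3 / 92.8 × 100 = 94.0733

94.1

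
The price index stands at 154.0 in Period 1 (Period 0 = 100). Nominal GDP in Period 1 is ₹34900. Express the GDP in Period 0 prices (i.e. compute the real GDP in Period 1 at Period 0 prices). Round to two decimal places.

Real = Nominal ÷ (Index/100) = 34900 ÷ (154.0/100)
     = 34900 ÷ 1.540 = 22662.3377

22662.34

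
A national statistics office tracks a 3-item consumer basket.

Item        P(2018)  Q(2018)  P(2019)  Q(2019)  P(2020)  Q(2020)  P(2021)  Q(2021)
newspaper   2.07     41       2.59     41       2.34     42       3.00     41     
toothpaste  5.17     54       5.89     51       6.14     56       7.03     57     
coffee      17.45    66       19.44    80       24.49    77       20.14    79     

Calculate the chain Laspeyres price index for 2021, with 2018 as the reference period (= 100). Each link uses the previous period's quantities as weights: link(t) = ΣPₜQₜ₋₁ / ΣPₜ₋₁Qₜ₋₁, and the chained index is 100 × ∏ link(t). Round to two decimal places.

120.94

Link 2018→2019:
ΣP(2019)Q(2018) = 2.59×41 + 5.89×54 + 19.44×66 = 106.19 + 318.06 + 1283.04 = 1707.29
ΣP(2018)Q(2018) = 2.07×41 + 5.17×54 + 17.45×66 = 84.87 + 279.18 + 1151.7 = 1515.75
link = 1707.29/1515.75 = 1.126366
Link 2019→2020:
ΣP(2020)Q(2019) = 2.34×41 + 6.14×51 + 24.49×80 = 95.94 + 313.14 + 1959.2 = 2368.28
ΣP(2019)Q(2019) = 2.59×41 + 5.89×51 + 19.44×80 = 106.19 + 300.39 + 1555.2 = 1961.78
link = 2368.28/1961.78 = 1.207210
Link 2020→2021:
ΣP(2021)Q(2020) = 3.00×42 + 7.03×56 + 20.14×77 = 126 + 393.68 + 1550.78 = 2070.46
ΣP(2020)Q(2020) = 2.34×42 + 6.14×56 + 24.49×77 = 98.28 + 343.84 + 1885.73 = 2327.85
link = 2070.46/2327.85 = 0.889430
Chained index = 100 × 1.126366 × 1.207210 × 0.889430 = 120.9412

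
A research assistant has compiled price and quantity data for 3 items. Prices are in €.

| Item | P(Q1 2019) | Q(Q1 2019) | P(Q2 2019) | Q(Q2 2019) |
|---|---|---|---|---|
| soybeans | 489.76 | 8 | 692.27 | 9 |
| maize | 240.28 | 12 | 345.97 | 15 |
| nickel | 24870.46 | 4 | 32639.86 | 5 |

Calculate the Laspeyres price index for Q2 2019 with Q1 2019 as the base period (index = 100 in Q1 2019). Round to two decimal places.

Laspeyres price index uses base-period quantities as weights.
ΣP(Q2 2019)·Q(Q1 2019) = 692.27×8 + 345.97×12 + 32639.86×4 = 5538.16 + 4151.64 + 130559.44 = 140249.24
ΣP(Q1 2019)·Q(Q1 2019) = 489.76×8 + 240.28×12 + 24870.46×4 = 3918.08 + 2883.36 + 99481.84 = 106283.28
Index = 140249.24 / 106283.28 × 100 = 131.9580

131.96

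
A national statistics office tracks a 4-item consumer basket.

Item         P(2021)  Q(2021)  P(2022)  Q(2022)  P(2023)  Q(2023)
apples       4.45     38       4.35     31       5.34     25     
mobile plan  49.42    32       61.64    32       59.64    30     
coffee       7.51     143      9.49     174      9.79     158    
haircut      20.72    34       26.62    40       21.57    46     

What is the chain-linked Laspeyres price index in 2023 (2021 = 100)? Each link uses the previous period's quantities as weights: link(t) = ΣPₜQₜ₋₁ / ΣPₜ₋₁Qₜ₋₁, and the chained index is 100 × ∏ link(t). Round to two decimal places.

Link 2021→2022:
ΣP(2022)Q(2021) = 4.35×38 + 61.64×32 + 9.49×143 + 26.62×34 = 165.3 + 1972.48 + 1357.07 + 905.08 = 4399.93
ΣP(2021)Q(2021) = 4.45×38 + 49.42×32 + 7.51×143 + 20.72×34 = 169.1 + 1581.44 + 1073.93 + 704.48 = 3528.95
link = 4399.93/3528.95 = 1.246810
Link 2022→2023:
ΣP(2023)Q(2022) = 5.34×31 + 59.64×32 + 9.79×174 + 21.57×40 = 165.54 + 1908.48 + 1703.46 + 862.8 = 4640.28
ΣP(2022)Q(2022) = 4.35×31 + 61.64×32 + 9.49×174 + 26.62×40 = 134.85 + 1972.48 + 1651.26 + 1064.8 = 4823.39
link = 4640.28/4823.39 = 0.962037
Chained index = 100 × 1.246810 × 0.962037 = 119.9477

119.95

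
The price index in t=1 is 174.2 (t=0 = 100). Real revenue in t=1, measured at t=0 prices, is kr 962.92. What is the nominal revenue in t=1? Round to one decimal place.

1677.4

Nominal = Real × (Index/100) = 962.92 × (174.2/100)
        = 962.92 × 1.742 = 1677.4066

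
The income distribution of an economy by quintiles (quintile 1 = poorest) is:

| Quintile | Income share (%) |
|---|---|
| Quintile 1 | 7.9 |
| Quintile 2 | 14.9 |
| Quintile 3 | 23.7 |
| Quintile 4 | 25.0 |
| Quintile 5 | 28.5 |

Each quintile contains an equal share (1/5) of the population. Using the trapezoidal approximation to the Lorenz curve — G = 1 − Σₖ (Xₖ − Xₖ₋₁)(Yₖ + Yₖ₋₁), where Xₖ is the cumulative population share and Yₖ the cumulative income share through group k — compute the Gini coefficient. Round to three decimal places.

0.205

Cumulative income shares Yₖ: 0.0790, 0.2280, 0.4650, 0.7150, 1.0000
Σ (Xₖ−Xₖ₋₁)(Yₖ+Yₖ₋₁) = (1/5)(0.0790+0.0000) + (1/5)(0.2280+0.0790) + (1/5)(0.4650+0.2280) + (1/5)(0.7150+0.4650) + (1/5)(1.0000+0.7150)
  = 0.0158 + 0.0614 + 0.1386 + 0.2360 + 0.3430 = 0.7948
G = 1 − 0.7948 = 0.2052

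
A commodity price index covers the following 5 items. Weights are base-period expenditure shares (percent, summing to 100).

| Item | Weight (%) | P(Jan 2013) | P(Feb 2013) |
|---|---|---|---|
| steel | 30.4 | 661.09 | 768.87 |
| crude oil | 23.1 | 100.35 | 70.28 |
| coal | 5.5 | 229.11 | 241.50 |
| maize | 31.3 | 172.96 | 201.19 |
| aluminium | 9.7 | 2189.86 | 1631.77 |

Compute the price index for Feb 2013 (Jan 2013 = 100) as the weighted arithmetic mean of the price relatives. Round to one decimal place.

steel: 30.4 × (768.87/661.09) = 30.4 × 1.163034 = 35.3562
crude oil: 23.1 × (70.28/100.35) = 23.1 × 0.700349 = 16.1781
coal: 5.5 × (241.50/229.11) = 5.5 × 1.054079 = 5.7974
maize: 31.3 × (201.19/172.96) = 31.3 × 1.163217 = 36.4087
aluminium: 9.7 × (1631.77/2189.86) = 9.7 × 0.745148 = 7.2279
Index = Σ wᵢ·(p₁ᵢ/p₀ᵢ) = 35.3562 + 16.1781 + 5.7974 + 36.4087 + 7.2279 = 100.9683

101.0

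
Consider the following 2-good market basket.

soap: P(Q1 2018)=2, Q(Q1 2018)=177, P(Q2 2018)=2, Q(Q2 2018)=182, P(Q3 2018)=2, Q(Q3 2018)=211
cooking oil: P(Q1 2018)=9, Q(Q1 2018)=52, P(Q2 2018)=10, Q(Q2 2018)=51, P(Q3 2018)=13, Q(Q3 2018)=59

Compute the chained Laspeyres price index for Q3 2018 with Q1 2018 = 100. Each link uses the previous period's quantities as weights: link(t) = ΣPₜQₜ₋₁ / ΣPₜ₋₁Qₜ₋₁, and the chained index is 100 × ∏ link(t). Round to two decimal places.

124.94

Link Q1 2018→Q2 2018:
ΣP(Q2 2018)Q(Q1 2018) = 2×177 + 10×52 = 354 + 520 = 874
ΣP(Q1 2018)Q(Q1 2018) = 2×177 + 9×52 = 354 + 468 = 822
link = 874/822 = 1.063260
Link Q2 2018→Q3 2018:
ΣP(Q3 2018)Q(Q2 2018) = 2×182 + 13×51 = 364 + 663 = 1027
ΣP(Q2 2018)Q(Q2 2018) = 2×182 + 10×51 = 364 + 510 = 874
link = 1027/874 = 1.175057
Chained index = 100 × 1.063260 × 1.175057 = 124.9392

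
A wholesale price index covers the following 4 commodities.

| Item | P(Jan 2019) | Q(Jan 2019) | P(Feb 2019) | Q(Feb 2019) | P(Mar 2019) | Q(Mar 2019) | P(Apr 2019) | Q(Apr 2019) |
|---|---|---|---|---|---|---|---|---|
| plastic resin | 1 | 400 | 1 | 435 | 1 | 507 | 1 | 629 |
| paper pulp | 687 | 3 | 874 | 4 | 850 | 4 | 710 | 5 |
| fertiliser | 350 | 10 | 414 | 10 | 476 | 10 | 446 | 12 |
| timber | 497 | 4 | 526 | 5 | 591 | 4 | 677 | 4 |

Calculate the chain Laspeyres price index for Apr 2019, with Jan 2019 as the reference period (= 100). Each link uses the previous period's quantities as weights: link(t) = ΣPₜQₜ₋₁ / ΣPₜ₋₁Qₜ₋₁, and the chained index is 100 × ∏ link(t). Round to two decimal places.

Link Jan 2019→Feb 2019:
ΣP(Feb 2019)Q(Jan 2019) = 1×400 + 874×3 + 414×10 + 526×4 = 400 + 2622 + 4140 + 2104 = 9266
ΣP(Jan 2019)Q(Jan 2019) = 1×400 + 687×3 + 350×10 + 497×4 = 400 + 2061 + 3500 + 1988 = 7949
link = 9266/7949 = 1.165681
Link Feb 2019→Mar 2019:
ΣP(Mar 2019)Q(Feb 2019) = 1×435 + 850×4 + 476×10 + 591×5 = 435 + 3400 + 4760 + 2955 = 11550
ΣP(Feb 2019)Q(Feb 2019) = 1×435 + 874×4 + 414×10 + 526×5 = 435 + 3496 + 4140 + 2630 = 10701
link = 11550/10701 = 1.079338
Link Mar 2019→Apr 2019:
ΣP(Apr 2019)Q(Mar 2019) = 1×507 + 710×4 + 446×10 + 677×4 = 507 + 2840 + 4460 + 2708 = 10515
ΣP(Mar 2019)Q(Mar 2019) = 1×507 + 850×4 + 476×10 + 591×4 = 507 + 3400 + 4760 + 2364 = 11031
link = 10515/11031 = 0.953223
Chained index = 100 × 1.165681 × 1.079338 × 0.953223 = 119.9311

119.93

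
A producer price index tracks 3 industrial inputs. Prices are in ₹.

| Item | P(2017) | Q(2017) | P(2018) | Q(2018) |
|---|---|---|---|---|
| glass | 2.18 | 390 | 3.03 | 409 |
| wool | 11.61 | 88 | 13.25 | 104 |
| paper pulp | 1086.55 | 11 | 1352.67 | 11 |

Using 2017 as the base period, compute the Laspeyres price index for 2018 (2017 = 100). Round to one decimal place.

124.6

Laspeyres price index uses base-period quantities as weights.
ΣP(2018)·Q(2017) = 3.03×390 + 13.25×88 + 1352.67×11 = 1181.7 + 1166 + 14879.37 = 17227.07
ΣP(2017)·Q(2017) = 2.18×390 + 11.61×88 + 1086.55×11 = 850.2 + 1021.68 + 11952.05 = 13823.93
Index = 17227.07 / 13823.93 × 100 = 124.6177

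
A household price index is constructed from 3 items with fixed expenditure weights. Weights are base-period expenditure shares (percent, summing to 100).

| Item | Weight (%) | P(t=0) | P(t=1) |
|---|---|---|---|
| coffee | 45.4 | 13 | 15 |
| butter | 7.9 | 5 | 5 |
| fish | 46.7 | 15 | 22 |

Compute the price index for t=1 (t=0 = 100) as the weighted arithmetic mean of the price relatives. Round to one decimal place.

128.8

coffee: 45.4 × (15/13) = 45.4 × 1.153846 = 52.3846
butter: 7.9 × (5/5) = 7.9 × 1.000000 = 7.9000
fish: 46.7 × (22/15) = 46.7 × 1.466667 = 68.4933
Index = Σ wᵢ·(p₁ᵢ/p₀ᵢ) = 52.3846 + 7.9000 + 68.4933 = 128.7779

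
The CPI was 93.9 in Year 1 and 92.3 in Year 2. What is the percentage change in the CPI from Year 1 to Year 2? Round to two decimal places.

-1.70%

Change = (92.3 − 93.9) / 93.9 × 100
       = -1.6 / 93.9 × 100 = -1.7039%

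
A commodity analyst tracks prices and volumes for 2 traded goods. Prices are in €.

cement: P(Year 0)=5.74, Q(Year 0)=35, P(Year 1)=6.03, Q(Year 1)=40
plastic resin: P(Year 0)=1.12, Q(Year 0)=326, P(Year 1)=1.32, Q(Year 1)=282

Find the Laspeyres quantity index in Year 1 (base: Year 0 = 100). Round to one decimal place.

Laspeyres quantity index uses base-period prices as weights.
ΣP(Year 0)·Q(Year 1) = 5.74×40 + 1.12×282 = 229.6 + 315.84 = 545.44
ΣP(Year 0)·Q(Year 0) = 5.74×35 + 1.12×326 = 200.9 + 365.12 = 566.02
Index = 545.44 / 566.02 × 100 = 96.3641

96.4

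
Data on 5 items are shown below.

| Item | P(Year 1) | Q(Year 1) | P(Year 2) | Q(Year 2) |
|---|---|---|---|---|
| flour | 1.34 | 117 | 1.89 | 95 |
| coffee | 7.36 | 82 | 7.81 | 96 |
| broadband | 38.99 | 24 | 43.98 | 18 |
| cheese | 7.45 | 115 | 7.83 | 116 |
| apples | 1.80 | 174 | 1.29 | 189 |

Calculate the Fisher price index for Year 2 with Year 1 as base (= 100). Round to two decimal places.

105.49

Laspeyres component (base-period weights):
ΣP(Year 2)Q(Year 1) = 1.89×117 + 7.81×82 + 43.98×24 + 7.83×115 + 1.29×174 = 221.13 + 640.42 + 1055.52 + 900.45 + 224.46 = 3041.98
ΣP(Year 1)Q(Year 1) = 1.34×117 + 7.36×82 + 38.99×24 + 7.45×115 + 1.80×174 = 156.78 + 603.52 + 935.76 + 856.75 + 313.2 = 2866.01
L = 3041.98 / 2866.01 × 100 = 106.1399
Paasche component (current-period weights):
ΣP(Year 2)Q(Year 2) = 1.89×95 + 7.81×96 + 43.98×18 + 7.83×116 + 1.29×189 = 179.55 + 749.76 + 791.64 + 908.28 + 243.81 = 2873.04
ΣP(Year 1)Q(Year 2) = 1.34×95 + 7.36×96 + 38.99×18 + 7.45×116 + 1.80×189 = 127.3 + 706.56 + 701.82 + 864.2 + 340.2 = 2740.08
P = 2873.04 / 2740.08 × 100 = 104.8524
Fisher = √(L × P) = √(106.1399 × 104.8524) = 105.4942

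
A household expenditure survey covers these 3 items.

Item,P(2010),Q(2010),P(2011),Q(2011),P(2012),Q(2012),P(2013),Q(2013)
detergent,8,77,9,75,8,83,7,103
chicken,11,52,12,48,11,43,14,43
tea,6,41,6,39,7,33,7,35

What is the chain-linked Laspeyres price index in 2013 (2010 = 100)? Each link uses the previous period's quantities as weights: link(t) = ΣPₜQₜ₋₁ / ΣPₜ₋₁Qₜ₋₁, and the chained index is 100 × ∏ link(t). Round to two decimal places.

Link 2010→2011:
ΣP(2011)Q(2010) = 9×77 + 12×52 + 6×41 = 693 + 624 + 246 = 1563
ΣP(2010)Q(2010) = 8×77 + 11×52 + 6×41 = 616 + 572 + 246 = 1434
link = 1563/1434 = 1.089958
Link 2011→2012:
ΣP(2012)Q(2011) = 8×75 + 11×48 + 7×39 = 600 + 528 + 273 = 1401
ΣP(2011)Q(2011) = 9×75 + 12×48 + 6×39 = 675 + 576 + 234 = 1485
link = 1401/1485 = 0.943434
Link 2012→2013:
ΣP(2013)Q(2012) = 7×83 + 14×43 + 7×33 = 581 + 602 + 231 = 1414
ΣP(2012)Q(2012) = 8×83 + 11×43 + 7×33 = 664 + 473 + 231 = 1368
link = 1414/1368 = 1.033626
Chained index = 100 × 1.089958 × 0.943434 × 1.033626 = 106.2881

106.29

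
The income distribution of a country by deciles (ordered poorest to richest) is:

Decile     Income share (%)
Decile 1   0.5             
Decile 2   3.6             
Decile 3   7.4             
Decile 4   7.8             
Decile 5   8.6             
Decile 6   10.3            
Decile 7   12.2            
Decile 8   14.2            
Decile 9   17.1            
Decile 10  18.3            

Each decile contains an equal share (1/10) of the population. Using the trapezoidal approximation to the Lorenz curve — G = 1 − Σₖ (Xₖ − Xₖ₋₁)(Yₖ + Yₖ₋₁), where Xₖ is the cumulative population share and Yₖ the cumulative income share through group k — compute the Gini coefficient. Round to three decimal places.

0.304

Cumulative income shares Yₖ: 0.0050, 0.0410, 0.1150, 0.1930, 0.2790, 0.3820, 0.5040, 0.6460, 0.8170, 1.0000
Σ (Xₖ−Xₖ₋₁)(Yₖ+Yₖ₋₁) = (1/10)(0.0050+0.0000) + (1/10)(0.0410+0.0050) + (1/10)(0.1150+0.0410) + (1/10)(0.1930+0.1150) + (1/10)(0.2790+0.1930) + (1/10)(0.3820+0.2790) + (1/10)(0.5040+0.3820) + (1/10)(0.6460+0.5040) + (1/10)(0.8170+0.6460) + (1/10)(1.0000+0.8170)
  = 0.0005 + 0.0046 + 0.0156 + 0.0308 + 0.0472 + 0.0661 + 0.0886 + 0.1150 + 0.1463 + 0.1817 = 0.6964
G = 1 − 0.6964 = 0.3036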